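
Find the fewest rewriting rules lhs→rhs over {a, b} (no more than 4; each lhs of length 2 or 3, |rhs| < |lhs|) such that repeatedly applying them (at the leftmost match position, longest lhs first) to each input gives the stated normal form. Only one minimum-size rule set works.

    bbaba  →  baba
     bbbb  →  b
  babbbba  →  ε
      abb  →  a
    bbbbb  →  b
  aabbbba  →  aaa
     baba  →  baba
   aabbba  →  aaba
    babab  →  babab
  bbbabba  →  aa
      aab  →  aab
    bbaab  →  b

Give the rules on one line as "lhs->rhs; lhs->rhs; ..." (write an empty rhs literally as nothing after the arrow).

abb->a; baa->; bb->b; bbb->

  | bbaba => baba
  | bbbb => b
  | babbbba => babba => baa => ε
  | abb => a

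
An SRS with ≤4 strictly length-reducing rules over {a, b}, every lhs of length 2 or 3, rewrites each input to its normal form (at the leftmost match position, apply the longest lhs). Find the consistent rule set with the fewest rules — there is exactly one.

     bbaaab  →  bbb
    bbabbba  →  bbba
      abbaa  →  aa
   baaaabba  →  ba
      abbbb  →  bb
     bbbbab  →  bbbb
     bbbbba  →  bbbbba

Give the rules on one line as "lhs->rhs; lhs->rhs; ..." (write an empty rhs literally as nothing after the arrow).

  | bbaaab => bbb
  | bbabbba => bbba
  | abbaa => aa
  | baaaabba => babba => ba

aaa->; ab->; abb->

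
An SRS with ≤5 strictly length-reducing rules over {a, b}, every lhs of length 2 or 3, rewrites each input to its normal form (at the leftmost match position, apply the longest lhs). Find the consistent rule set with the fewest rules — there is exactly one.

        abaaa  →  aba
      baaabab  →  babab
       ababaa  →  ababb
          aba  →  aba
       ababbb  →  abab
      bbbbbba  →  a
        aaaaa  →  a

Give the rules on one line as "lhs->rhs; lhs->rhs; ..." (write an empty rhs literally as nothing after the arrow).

  | abaaa => aba
  | baaabab => babab
  | ababaa => ababb
  | aba

aa->b; aaa->a; bba->a; bbb->b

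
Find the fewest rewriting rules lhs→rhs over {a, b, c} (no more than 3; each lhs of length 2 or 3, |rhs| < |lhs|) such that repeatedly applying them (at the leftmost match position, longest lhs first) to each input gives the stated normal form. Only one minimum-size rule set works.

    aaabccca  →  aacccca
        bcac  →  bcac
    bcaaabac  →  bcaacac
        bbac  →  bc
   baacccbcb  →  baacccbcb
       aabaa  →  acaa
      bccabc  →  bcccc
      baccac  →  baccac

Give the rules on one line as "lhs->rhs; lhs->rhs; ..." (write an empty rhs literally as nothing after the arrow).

ab->c; bba->b

  | aaabccca => aacccca
  | bcac
  | bcaaabac => bcaacac
  | bbac => bc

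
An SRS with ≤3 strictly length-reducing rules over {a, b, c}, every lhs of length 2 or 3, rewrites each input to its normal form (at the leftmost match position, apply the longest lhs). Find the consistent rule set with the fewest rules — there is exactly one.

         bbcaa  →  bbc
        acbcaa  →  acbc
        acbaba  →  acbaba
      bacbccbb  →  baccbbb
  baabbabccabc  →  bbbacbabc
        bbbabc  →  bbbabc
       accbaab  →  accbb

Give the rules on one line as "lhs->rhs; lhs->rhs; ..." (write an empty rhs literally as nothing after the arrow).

  | bbcaa => bbc
  | acbcaa => acbc
  | acbaba
  | bacbccbb => baccbbb

aa->; bcc->cb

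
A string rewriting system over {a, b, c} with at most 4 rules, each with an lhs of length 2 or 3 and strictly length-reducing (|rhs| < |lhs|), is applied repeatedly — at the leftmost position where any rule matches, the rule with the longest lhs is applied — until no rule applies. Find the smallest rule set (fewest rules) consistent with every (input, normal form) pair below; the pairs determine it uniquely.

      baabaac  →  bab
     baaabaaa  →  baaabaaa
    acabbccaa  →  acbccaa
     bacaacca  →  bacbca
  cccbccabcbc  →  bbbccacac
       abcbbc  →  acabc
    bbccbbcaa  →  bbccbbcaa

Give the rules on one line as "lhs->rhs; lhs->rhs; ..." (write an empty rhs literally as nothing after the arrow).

  | baabaac => baabb => bab
  | baaabaaa
  | acabbccaa => acbccaa
  | bacaacca => bacbca

aac->b; abb->b; bcb->ca; ccc->bb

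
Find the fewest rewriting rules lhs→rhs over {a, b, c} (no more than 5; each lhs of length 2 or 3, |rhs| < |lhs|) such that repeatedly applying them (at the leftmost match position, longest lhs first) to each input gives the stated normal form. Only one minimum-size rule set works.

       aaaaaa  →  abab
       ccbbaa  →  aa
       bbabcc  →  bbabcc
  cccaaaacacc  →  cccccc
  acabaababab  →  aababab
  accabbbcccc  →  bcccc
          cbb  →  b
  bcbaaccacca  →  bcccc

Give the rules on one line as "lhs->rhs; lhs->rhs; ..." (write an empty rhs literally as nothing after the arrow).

aaa->ab; ac->c; ca->c; cb->

  | aaaaaa => abaaa => abab
  | ccbbaa => cbaa => aa
  | bbabcc
  | cccaaaacacc => cccaaacacc => cccaacacc => cccacacc => ccccacc => cccccc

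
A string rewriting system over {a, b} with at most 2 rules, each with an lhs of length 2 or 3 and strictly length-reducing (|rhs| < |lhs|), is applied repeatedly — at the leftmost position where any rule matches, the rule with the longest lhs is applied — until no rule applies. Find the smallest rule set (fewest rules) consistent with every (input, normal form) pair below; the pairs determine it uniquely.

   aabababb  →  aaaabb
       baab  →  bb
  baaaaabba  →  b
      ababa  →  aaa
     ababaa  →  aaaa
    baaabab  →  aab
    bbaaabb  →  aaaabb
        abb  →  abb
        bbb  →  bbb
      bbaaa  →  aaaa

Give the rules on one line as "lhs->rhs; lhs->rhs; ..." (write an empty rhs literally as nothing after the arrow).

  | aabababb => aabbabb => aaaabb
  | baab => bab => bb
  | baaaaabba => baaaabba => baaabba => baabba => babba => bbba => baa => ba => b
  | ababa => abba => aaa

ba->b; bba->aa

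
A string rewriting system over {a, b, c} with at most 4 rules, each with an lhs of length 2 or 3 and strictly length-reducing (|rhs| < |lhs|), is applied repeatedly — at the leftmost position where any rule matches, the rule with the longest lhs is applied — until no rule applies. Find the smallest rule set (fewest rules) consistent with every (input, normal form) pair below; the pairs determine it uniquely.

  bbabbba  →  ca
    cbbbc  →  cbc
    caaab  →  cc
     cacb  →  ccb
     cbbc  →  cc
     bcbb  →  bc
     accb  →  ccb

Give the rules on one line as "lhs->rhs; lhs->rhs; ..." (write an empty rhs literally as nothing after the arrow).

  | bbabbba => abbba => cbba => ca
  | cbbbc => cbc
  | caaab => caac => cac => cc
  | cacb => ccb

ab->c; ac->c; bb->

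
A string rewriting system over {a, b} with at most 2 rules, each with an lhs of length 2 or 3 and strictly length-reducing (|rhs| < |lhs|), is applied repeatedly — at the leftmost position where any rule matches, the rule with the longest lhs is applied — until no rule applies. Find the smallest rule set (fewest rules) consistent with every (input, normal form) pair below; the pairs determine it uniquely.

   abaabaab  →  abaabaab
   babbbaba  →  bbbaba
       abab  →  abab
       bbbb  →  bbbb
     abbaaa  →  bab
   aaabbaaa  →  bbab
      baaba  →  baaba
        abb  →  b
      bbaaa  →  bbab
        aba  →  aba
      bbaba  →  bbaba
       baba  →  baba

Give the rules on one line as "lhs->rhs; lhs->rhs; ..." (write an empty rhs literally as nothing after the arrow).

  | abaabaab
  | babbbaba => bbbaba
  | abab
  | bbbb

aaa->ab; abb->b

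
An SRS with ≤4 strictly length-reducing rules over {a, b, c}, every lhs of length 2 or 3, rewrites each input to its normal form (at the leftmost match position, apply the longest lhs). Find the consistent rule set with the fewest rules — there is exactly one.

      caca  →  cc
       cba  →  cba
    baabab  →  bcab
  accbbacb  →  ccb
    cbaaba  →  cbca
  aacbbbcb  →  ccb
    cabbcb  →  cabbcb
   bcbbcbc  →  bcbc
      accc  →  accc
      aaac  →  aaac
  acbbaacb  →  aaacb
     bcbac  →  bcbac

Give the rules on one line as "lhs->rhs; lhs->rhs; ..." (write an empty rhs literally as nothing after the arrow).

  | caca => cc
  | cba
  | baabab => bcab
  | accbbacb => acacb => ccb

aab->c; aca->c; cbb->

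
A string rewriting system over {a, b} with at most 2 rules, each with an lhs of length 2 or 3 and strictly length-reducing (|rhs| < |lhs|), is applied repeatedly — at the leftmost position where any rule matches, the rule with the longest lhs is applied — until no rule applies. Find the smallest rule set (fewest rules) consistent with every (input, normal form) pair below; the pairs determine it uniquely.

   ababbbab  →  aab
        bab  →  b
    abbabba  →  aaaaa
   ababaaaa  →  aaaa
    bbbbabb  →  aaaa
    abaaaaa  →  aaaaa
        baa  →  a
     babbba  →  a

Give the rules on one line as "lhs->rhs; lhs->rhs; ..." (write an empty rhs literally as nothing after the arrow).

  | ababbbab => abbbab => aabab => aab
  | bab => b
  | abbabba => aaabba => aaaaa
  | ababaaaa => abaaaa => aaaa

ba->; bb->a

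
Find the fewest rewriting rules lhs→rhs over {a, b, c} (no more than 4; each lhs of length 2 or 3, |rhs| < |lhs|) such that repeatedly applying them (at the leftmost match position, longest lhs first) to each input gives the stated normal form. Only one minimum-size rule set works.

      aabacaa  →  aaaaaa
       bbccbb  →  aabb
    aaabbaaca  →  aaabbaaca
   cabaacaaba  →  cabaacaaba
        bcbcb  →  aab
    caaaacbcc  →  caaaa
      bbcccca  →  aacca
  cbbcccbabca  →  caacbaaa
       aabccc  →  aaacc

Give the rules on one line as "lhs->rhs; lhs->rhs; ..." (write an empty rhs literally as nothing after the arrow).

bac->aa; bc->a; cac->

  | aabacaa => aaaaaa
  | bbccbb => bacbb => aabb
  | aaabbaaca
  | cabaacaaba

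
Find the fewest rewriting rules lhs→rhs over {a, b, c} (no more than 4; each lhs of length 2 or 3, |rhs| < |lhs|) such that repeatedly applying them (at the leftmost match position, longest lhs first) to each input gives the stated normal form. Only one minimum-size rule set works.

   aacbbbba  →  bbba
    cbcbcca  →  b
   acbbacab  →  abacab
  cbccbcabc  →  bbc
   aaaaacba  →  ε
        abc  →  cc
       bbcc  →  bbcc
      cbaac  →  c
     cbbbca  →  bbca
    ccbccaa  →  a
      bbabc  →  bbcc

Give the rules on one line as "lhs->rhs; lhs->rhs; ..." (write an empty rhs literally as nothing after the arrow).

  | aacbbbba => cbbbba => bbba
  | cbcbcca => cbcca => cca => b
  | acbbacab => abacab
  | cbccbcabc => ccbcabc => ccabc => bbc

aa->; abc->cc; cb->; cca->b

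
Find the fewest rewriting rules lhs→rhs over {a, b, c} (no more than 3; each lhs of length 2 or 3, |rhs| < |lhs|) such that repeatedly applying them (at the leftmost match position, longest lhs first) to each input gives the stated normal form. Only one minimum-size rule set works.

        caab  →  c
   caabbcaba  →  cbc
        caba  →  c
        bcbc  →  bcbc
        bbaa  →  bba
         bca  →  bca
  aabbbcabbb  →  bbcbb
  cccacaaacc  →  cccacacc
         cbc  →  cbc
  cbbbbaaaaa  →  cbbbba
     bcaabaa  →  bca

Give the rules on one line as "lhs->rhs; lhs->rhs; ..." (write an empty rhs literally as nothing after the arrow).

  | caab => cab => c
  | caabbcaba => cabbcaba => cbcaba => cbc
  | caba => c
  | bcbc

aa->a; ab->; aba->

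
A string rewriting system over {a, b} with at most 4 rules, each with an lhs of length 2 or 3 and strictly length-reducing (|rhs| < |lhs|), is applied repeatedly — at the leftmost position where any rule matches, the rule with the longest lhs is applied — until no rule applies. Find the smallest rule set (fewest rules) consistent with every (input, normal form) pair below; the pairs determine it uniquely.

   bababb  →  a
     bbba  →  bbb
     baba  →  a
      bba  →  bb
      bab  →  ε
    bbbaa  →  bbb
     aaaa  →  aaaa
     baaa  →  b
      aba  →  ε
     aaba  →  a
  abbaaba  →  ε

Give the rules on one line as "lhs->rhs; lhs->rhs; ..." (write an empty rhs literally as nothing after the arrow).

ab->a; aba->; ba->b; bab->

  | bababb => abb => ab => a
  | bbba => bbb
  | baba => a
  | bba => bb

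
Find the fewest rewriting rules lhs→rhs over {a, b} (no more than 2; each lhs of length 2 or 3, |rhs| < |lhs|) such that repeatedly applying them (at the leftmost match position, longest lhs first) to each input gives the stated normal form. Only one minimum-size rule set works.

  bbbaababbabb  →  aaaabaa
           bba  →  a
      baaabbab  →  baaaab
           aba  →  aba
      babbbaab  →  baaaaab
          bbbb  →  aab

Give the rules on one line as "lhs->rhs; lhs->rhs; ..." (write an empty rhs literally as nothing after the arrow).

bb->; bbb->aa

  | bbbaababbabb => aaaababbabb => aaaabaabb => aaaabaa
  | bba => a
  | baaabbab => baaaab
  | aba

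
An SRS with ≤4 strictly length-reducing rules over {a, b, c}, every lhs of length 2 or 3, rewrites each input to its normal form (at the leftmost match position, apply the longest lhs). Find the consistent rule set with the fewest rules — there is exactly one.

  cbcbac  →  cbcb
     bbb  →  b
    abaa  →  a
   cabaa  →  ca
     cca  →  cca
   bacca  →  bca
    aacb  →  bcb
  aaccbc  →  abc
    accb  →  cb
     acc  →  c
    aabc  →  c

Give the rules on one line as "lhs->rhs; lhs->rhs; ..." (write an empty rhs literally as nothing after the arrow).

  | cbcbac => cbcb
  | bbb => b
  | abaa => abb => a
  | cabaa => cabb => ca

aa->b; ac->; bb->; bcc->a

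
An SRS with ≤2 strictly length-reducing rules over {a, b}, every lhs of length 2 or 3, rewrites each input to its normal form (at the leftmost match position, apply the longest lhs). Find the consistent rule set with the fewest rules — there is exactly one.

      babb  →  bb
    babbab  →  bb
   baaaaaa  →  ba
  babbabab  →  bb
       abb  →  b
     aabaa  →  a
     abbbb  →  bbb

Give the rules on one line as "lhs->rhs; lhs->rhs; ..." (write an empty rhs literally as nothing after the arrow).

  | babb => bb
  | babbab => bbab => bb
  | baaaaaa => baaaaa => baaaa => baaa => baa => ba
  | babbabab => bbabab => bbab => bb

aa->a; ab->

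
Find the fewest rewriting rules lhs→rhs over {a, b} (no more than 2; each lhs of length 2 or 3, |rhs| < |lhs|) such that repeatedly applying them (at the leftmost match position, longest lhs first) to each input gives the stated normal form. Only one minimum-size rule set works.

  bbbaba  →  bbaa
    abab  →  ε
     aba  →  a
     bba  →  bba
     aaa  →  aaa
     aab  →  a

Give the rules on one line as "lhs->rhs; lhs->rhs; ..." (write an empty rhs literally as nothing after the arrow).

  | bbbaba => bbaa
  | abab => ab => ε
  | aba => a
  | bba

ab->; bab->a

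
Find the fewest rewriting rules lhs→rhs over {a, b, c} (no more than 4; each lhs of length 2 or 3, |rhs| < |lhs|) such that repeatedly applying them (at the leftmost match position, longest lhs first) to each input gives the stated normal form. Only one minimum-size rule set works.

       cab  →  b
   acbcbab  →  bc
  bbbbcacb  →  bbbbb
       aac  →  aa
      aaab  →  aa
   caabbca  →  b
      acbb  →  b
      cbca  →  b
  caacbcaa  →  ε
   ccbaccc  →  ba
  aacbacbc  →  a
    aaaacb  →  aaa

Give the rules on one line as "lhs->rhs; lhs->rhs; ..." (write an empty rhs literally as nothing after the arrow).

ab->c; ac->a; ca->; cb->b

  | cab => b
  | acbcbab => abcbab => ccbab => cbab => bab => bc
  | bbbbcacb => bbbbcb => bbbbb
  | aac => aa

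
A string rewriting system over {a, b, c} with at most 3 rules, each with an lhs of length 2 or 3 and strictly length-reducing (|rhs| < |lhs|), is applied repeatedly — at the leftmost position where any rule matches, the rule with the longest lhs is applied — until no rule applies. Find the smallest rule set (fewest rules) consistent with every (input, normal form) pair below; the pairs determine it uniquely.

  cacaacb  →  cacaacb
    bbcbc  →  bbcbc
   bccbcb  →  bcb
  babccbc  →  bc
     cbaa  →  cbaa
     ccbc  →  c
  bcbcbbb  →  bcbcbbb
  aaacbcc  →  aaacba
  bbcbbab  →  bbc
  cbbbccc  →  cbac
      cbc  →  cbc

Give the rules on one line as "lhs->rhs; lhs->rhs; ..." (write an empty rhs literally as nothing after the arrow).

ab->; bba->a; cc->a

  | cacaacb
  | bbcbc
  | bccbcb => babcb => bcb
  | babccbc => bccbc => babc => bc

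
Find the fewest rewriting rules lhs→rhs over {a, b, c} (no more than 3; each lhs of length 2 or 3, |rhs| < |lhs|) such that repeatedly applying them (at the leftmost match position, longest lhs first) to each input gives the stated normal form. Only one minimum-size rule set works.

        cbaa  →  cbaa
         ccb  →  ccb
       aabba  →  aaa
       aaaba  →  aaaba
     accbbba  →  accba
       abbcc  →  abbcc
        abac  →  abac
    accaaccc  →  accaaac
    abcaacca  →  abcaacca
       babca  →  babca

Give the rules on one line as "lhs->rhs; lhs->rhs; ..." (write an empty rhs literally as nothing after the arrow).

bba->a; ccc->ac

  | cbaa
  | ccb
  | aabba => aaa
  | aaaba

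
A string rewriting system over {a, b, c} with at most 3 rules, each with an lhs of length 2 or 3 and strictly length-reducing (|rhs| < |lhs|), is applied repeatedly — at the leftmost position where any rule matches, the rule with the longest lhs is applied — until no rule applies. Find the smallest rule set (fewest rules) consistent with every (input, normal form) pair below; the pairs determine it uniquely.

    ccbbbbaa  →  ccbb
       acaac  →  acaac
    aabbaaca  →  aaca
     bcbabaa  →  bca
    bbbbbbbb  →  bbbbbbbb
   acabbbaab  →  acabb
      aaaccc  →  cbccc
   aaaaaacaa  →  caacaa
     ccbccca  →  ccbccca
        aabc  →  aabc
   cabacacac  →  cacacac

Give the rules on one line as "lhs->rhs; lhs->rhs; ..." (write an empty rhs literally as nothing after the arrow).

  | ccbbbbaa => ccbbba => ccbb
  | acaac
  | aabbaaca => aabaca => aaca
  | bcbabaa => bcbaa => bca

aaa->cb; ba->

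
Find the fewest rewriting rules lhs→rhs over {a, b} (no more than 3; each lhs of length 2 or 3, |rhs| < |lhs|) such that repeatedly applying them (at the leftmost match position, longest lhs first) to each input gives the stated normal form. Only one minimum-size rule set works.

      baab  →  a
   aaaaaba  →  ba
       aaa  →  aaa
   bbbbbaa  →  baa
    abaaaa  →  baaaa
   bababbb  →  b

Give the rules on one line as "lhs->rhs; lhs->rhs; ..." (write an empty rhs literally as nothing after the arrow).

  | baab => bab => bb => a
  | aaaaaba => aaaaba => aaaba => aaba => aba => ba
  | aaa
  | bbbbbaa => abbbaa => bbbaa => abaa => baa

ab->b; bb->a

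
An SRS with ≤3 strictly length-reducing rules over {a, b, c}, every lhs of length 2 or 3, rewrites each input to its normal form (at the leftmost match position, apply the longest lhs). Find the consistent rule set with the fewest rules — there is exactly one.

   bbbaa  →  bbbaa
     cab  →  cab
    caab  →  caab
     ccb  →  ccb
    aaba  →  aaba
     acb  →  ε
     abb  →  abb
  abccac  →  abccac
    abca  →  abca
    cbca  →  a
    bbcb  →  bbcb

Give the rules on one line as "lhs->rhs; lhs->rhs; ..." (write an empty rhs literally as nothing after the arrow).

acb->; cbc->

  | bbbaa
  | cab
  | caab
  | ccb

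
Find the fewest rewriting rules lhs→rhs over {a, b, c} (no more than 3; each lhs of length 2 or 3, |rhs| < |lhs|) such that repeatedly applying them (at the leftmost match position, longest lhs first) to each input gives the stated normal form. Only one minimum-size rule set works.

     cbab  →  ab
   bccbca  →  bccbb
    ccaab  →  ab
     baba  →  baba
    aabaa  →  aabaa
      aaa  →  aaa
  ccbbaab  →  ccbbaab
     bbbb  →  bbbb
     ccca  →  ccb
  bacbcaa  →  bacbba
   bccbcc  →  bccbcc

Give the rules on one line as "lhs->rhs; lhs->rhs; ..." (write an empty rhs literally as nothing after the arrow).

ca->b; cba->a

  | cbab => ab
  | bccbca => bccbb
  | ccaab => cbab => ab
  | baba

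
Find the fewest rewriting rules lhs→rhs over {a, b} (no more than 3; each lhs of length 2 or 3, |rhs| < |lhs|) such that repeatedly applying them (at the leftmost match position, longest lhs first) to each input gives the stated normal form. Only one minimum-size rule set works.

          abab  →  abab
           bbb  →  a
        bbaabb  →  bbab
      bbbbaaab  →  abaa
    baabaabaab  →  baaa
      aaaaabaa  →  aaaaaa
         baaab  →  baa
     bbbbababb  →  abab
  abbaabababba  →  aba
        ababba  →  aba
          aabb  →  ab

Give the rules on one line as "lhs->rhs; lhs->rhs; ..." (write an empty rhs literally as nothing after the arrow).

aab->a; abb->; bbb->a

  | abab
  | bbb => a
  | bbaabb => bbab
  | bbbbaaab => abaaab => abaa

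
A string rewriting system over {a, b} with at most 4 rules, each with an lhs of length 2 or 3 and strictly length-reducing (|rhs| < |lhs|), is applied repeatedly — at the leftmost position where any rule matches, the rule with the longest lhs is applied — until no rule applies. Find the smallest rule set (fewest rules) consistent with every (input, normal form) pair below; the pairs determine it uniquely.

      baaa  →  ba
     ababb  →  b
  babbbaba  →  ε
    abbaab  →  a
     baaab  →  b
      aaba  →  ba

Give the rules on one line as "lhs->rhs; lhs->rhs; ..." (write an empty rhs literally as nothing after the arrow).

  | baaa => ba
  | ababb => abb => b
  | babbbaba => bbbaba => baaba => bba => aa => ε
  | abbaab => baab => bb => a

aa->; ab->; bb->a; bbb->ba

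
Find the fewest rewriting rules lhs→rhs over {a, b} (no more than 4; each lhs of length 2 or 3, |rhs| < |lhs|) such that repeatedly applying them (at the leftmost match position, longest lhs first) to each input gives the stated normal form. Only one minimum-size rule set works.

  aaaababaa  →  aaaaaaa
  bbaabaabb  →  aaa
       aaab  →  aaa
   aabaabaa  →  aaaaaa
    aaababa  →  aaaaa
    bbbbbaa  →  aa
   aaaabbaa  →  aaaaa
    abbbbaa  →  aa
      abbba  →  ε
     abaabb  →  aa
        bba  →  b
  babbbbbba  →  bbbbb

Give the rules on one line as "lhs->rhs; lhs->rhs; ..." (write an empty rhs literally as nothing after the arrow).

ab->a; abb->; ba->; baa->aa

  | aaaababaa => aaaaabaa => aaaaaaa
  | bbaabaabb => baabaabb => aabaabb => aaaabb => aaa
  | aaab => aaa
  | aabaabaa => aaaabaa => aaaaaa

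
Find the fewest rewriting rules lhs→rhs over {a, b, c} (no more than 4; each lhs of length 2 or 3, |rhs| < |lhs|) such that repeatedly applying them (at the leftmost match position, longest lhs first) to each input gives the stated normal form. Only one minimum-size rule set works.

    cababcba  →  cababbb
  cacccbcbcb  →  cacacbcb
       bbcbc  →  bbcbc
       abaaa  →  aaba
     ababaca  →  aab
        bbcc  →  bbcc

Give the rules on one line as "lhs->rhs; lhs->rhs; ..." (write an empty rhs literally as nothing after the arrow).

baa->ab; bac->; cba->bb; ccb->a

  | cababcba => cababbb
  | cacccbcbcb => cacacbcb
  | bbcbc
  | abaaa => aaba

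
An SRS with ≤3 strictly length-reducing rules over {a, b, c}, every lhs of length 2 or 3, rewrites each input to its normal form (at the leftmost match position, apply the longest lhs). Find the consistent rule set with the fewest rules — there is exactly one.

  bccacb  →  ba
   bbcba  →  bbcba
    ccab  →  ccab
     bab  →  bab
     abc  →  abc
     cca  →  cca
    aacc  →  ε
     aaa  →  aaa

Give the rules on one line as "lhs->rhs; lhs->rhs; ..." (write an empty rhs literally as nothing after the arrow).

ac->; ccb->a

  | bccacb => bccb => ba
  | bbcba
  | ccab
  | bab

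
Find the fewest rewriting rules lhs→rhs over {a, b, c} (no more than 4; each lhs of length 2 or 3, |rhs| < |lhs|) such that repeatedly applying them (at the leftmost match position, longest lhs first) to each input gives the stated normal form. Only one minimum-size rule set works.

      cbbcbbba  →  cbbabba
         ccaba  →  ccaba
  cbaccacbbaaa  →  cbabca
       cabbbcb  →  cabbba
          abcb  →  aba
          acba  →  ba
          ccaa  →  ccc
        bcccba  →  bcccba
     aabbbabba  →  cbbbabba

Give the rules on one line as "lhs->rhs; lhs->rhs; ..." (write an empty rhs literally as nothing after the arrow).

  | cbbcbbba => cbbabba
  | ccaba
  | cbaccacbbaaa => cbcacbbaaa => cbcbbaaa => cbabaaa => cbabca
  | cabbbcb => cabbba

aa->c; ac->; bcb->ba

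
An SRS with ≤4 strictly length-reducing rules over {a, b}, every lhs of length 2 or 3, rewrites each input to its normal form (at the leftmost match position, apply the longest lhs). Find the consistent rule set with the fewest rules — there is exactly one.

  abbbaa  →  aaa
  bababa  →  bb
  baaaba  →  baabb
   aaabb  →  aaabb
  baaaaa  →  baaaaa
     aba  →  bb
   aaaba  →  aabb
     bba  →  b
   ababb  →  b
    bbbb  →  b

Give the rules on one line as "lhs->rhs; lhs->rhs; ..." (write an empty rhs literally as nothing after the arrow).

  | abbbaa => aaa
  | bababa => aba => bb
  | baaaba => baabb
  | aaabb

aba->bb; bab->; bba->b; bbb->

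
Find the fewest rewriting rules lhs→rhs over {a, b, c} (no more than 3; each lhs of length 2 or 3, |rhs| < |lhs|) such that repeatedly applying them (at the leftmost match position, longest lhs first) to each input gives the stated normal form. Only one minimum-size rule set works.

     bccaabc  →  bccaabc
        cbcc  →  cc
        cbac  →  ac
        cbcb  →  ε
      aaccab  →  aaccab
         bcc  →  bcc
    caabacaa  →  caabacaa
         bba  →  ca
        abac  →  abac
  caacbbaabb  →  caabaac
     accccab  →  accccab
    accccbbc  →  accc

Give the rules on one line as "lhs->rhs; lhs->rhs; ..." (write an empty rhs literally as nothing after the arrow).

bb->c; cb->

  | bccaabc
  | cbcc => cc
  | cbac => ac
  | cbcb => cb => ε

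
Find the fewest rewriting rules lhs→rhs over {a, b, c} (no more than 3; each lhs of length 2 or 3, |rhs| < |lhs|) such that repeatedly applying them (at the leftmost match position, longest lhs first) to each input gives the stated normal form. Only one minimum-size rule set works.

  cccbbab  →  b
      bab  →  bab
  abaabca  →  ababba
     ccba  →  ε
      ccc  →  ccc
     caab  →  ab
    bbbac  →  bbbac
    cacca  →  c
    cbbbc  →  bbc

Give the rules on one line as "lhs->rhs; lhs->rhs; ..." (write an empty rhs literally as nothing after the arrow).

abc->bb; ca->; cb->

  | cccbbab => ccbab => cab => b
  | bab
  | abaabca => ababba
  | ccba => ca => ε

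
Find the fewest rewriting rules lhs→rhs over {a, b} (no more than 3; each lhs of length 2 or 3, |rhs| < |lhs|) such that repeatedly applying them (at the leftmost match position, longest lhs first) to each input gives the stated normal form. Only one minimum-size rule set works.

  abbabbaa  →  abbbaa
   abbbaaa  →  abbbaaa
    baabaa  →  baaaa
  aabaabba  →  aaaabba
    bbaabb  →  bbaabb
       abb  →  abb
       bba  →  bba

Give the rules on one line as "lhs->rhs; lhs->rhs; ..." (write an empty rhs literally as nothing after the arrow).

  | abbabbaa => abbbaa
  | abbbaaa
  | baabaa => baaaa
  | aabaabba => aaaabba

aba->aa; bab->b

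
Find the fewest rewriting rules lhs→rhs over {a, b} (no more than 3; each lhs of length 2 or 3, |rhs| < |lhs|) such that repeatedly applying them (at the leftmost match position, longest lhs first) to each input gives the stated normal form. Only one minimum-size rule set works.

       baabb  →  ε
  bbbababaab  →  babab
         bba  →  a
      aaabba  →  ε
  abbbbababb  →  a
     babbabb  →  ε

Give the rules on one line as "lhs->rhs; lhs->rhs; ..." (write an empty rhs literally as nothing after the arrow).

aa->b; bb->

  | baabb => bbbb => bb => ε
  | bbbababaab => bababaab => bababbb => babab
  | bba => a
  | aaabba => babba => baa => bb => ε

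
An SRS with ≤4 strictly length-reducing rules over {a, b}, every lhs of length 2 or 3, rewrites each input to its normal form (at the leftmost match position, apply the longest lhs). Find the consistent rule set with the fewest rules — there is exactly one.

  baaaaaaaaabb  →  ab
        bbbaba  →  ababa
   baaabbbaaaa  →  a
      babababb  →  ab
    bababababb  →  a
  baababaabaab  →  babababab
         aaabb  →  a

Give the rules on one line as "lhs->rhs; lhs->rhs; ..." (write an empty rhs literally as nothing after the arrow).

  | baaaaaaaaabb => baaaaaaaabb => baaaaaaabb => baaaaaabb => baaaaabb => baaaabb => baaabb => baabb => babb => bbb => ab
  | bbbaba => ababa
  | baaabbbaaaa => baabbbaaaa => babbbaaaa => bbbbaaaa => abbaaaa => bbaaaa => aaaaa => aaaa => aaa => aa => a
  | babababb => bababbb => babbbb => bbbbb => abbb => bbb => ab

aa->a; abb->bb; bb->a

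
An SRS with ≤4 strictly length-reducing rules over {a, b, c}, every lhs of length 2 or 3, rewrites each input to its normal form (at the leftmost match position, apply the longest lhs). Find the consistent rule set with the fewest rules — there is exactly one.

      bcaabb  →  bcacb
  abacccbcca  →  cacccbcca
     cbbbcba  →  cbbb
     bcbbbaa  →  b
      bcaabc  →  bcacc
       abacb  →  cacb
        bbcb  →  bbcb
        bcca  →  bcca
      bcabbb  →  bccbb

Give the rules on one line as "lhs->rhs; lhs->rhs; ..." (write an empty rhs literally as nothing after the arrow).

  | bcaabb => bcacb
  | abacccbcca => cacccbcca
  | cbbbcba => cbbb
  | bcbbbaa => bcba => b

ab->c; bba->; cba->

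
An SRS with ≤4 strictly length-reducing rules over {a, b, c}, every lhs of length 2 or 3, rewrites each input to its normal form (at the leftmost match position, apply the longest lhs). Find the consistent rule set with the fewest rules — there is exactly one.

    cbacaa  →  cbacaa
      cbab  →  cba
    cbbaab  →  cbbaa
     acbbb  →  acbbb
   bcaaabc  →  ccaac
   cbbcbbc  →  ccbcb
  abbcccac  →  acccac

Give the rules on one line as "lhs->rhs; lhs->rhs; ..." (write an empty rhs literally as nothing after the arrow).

  | cbacaa
  | cbab => cba
  | cbbaab => cbbaa
  | acbbb

ab->a; bbc->cb; bca->cc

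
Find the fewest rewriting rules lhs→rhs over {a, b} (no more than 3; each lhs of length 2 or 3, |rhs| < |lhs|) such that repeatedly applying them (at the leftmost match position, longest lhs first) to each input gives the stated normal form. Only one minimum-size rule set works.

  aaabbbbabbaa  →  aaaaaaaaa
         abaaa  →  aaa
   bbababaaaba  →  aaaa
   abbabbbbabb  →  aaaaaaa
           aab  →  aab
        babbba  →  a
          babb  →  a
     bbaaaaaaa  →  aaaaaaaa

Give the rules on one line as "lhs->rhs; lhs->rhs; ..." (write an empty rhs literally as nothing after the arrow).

  | aaabbbbabbaa => aaaabbabbaa => aaaaaabbaa => aaaaaaaaa
  | abaaa => aaa
  | bbababaaaba => aababaaaba => aabaaaba => aaaaba => aaaa
  | abbabbbbabb => aaabbbbabb => aaaabbabb => aaaaaabb => aaaaaaa

ba->; bb->a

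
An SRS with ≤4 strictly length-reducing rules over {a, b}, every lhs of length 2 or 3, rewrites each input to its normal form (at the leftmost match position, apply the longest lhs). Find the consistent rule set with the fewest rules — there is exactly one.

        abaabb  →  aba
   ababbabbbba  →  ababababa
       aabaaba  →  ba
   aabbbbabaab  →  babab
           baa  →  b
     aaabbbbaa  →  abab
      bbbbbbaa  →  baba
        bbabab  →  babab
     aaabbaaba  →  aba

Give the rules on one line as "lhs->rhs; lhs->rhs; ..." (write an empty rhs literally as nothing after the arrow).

aa->; bb->b; bbb->ba

  | abaabb => abbb => aba
  | ababbabbbba => abababbbba => ababababa
  | aabaaba => baaba => bba => ba
  | aabbbbabaab => bbbbabaab => bababaab => bababb => babab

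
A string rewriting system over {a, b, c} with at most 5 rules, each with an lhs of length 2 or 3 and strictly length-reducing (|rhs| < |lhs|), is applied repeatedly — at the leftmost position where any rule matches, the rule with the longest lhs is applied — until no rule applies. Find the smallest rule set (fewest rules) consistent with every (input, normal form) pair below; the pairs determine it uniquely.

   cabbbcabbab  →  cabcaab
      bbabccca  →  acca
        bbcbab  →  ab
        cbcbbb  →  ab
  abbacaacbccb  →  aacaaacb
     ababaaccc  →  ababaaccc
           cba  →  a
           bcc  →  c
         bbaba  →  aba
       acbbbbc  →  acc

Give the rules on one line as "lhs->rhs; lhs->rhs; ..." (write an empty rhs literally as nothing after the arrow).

  | cabbbcabbab => cabcabbab => cabcaab
  | bbabccca => abccca => acca
  | bbcbab => cbab => ab
  | cbcbbb => abbb => ab

bb->; bcc->c; cba->a; cbc->a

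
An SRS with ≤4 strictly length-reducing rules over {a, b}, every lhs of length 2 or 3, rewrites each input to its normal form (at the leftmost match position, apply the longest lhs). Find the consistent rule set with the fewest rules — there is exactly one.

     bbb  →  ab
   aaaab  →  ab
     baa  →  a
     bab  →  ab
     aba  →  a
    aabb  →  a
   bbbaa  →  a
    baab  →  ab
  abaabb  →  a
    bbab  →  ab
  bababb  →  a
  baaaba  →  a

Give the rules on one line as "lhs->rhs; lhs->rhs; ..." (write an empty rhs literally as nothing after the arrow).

aa->a; ba->a; bb->a

  | bbb => ab
  | aaaab => aaab => aab => ab
  | baa => aa => a
  | bab => ab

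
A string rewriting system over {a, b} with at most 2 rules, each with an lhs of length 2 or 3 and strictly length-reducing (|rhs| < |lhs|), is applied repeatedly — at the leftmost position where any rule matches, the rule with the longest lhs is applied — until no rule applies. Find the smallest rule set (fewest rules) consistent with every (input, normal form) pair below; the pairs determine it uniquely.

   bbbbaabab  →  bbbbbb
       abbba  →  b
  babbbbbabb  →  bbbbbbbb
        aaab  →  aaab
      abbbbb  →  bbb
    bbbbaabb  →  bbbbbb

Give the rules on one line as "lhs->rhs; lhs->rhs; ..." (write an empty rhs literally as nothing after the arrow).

abb->; ba->b

  | bbbbaabab => bbbbabab => bbbbbab => bbbbbb
  | abbba => ba => b
  | babbbbbabb => bbbbbbabb => bbbbbbbb
  | aaab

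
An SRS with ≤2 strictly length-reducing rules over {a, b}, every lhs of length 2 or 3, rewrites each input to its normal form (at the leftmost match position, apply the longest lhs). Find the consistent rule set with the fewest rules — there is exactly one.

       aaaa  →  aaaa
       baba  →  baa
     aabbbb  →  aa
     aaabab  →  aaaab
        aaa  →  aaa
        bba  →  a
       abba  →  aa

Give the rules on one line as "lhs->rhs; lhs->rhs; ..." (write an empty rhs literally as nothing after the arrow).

  | aaaa
  | baba => baa
  | aabbbb => aabb => aa
  | aaabab => aaaab

aba->aa; bb->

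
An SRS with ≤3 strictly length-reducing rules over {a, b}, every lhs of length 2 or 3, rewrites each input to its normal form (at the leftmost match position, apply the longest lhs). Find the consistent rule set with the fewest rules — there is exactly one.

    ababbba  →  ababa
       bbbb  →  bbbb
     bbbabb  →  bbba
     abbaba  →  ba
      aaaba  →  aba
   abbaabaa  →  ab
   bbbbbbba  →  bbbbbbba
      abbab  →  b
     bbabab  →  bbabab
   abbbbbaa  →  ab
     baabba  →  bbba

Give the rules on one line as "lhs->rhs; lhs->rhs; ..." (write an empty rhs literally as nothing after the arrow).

  | ababbba => ababa
  | bbbb
  | bbbabb => bbba
  | abbaba => aaba => ba

aa->; abb->a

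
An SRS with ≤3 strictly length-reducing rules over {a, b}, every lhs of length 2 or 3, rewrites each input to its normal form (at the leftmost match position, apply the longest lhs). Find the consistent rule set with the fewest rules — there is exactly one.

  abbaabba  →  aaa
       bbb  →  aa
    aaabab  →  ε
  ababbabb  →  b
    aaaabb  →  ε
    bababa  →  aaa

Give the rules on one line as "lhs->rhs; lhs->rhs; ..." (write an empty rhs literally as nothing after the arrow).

  | abbaabba => bbaabba => bbba => aaa
  | bbb => aa
  | aaabab => aab => ε
  | ababbabb => babbabb => bbbabb => aaabb => ab => b

aab->; ab->b; bbb->aa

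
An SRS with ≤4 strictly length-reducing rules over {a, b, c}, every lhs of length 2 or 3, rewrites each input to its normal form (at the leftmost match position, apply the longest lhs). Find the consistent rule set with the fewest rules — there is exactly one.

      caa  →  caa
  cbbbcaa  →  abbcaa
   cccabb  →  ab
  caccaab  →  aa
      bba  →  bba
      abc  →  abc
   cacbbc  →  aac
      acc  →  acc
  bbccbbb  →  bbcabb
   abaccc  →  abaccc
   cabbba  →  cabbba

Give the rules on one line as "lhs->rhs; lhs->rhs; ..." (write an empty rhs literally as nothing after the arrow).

  | caa
  | cbbbcaa => abbcaa
  | cccabb => cbb => ab
  | caccaab => caab => cba => aa

aab->ba; cb->a; cca->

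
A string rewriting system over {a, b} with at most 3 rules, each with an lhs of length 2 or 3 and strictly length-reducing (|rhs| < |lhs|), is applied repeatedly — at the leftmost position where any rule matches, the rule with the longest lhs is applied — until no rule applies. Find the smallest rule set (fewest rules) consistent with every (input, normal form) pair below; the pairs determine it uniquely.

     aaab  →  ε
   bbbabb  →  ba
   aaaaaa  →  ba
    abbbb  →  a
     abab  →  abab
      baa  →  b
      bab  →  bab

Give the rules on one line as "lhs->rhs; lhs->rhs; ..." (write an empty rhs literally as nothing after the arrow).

aaa->b; baa->b; bb->

  | aaab => bb => ε
  | bbbabb => babb => ba
  | aaaaaa => baaa => ba
  | abbbb => abb => a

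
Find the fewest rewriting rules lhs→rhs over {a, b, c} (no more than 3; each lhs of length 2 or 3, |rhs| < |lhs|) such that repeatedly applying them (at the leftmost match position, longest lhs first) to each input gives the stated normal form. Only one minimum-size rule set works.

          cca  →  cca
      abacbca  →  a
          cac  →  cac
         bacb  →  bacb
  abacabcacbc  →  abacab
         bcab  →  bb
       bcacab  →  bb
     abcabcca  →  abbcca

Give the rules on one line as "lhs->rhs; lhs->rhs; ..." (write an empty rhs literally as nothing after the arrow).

baa->; bca->b; cbc->

  | cca
  | abacbca => abaa => a
  | cac
  | bacb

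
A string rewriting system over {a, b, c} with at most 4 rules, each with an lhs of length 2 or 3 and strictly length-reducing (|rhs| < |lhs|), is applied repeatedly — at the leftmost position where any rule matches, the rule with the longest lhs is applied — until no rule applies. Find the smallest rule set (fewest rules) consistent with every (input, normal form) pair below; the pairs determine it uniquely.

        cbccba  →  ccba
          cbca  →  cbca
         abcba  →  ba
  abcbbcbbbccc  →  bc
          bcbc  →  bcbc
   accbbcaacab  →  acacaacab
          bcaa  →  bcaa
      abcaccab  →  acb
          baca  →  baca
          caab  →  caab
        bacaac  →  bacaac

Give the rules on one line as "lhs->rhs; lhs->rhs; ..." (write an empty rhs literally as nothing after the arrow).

  | cbccba => ccba
  | cbca
  | abcba => ba
  | abcbbcbbbccc => bbcbbbccc => bbabccc => bbcc => bc

abc->; bcc->c; cbb->a; cca->c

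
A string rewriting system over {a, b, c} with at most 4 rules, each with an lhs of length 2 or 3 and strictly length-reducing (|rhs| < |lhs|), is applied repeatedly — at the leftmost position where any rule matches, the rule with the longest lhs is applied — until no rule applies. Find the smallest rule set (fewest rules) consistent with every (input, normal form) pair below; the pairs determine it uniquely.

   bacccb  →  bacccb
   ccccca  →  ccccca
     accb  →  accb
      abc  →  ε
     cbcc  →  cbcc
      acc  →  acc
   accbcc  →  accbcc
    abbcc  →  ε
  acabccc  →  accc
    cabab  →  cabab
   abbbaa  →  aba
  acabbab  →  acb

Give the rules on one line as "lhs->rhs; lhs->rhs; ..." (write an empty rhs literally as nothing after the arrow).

  | bacccb
  | ccccca
  | accb
  | abc => ε

abc->; bba->bc; bbc->b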